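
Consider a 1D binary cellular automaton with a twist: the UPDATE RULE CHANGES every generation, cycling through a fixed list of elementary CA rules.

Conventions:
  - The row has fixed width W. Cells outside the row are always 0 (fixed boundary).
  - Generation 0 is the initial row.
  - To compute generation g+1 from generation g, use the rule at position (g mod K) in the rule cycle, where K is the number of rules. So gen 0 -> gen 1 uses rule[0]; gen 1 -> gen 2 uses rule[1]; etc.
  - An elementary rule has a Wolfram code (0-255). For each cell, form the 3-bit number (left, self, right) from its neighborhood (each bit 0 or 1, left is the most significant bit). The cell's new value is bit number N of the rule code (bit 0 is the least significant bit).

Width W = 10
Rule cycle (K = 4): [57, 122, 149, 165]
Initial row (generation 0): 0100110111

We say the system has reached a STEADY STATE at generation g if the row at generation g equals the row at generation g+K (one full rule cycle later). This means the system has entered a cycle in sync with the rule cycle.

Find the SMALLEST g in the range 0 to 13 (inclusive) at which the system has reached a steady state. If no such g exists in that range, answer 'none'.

Gen 0: 0100110111
Gen 1 (rule 57): 0010101100
Gen 2 (rule 122): 0101011110
Gen 3 (rule 149): 0101001101
Gen 4 (rule 165): 0111000011
Gen 5 (rule 57): 0100111010
Gen 6 (rule 122): 1011101101
Gen 7 (rule 149): 1001000001
Gen 8 (rule 165): 1001011101
Gen 9 (rule 57): 0100110010
Gen 10 (rule 122): 1011111101
Gen 11 (rule 149): 1001111001
Gen 12 (rule 165): 1000110001
Gen 13 (rule 57): 0110101100
Gen 14 (rule 122): 1111011110
Gen 15 (rule 149): 0110001101
Gen 16 (rule 165): 0000100011
Gen 17 (rule 57): 1110011010

Answer: none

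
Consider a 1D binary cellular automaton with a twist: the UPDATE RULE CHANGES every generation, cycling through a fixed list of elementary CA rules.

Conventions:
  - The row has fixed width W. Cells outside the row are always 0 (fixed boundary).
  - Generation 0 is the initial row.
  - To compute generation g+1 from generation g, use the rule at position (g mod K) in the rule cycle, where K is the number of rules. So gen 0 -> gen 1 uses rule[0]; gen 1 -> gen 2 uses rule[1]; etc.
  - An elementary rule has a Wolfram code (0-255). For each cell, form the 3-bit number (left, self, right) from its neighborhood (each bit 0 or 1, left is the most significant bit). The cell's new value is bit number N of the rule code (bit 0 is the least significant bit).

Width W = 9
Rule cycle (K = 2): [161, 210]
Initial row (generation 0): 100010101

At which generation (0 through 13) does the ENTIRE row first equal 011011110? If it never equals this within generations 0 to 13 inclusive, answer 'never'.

Gen 0: 100010101
Gen 1 (rule 161): 001001010
Gen 2 (rule 210): 010110001
Gen 3 (rule 161): 001000100
Gen 4 (rule 210): 010101010
Gen 5 (rule 161): 001010100
Gen 6 (rule 210): 010000010
Gen 7 (rule 161): 000111000
Gen 8 (rule 210): 001011100
Gen 9 (rule 161): 100101001
Gen 10 (rule 210): 011000110
Gen 11 (rule 161): 000010000
Gen 12 (rule 210): 000101000
Gen 13 (rule 161): 110010011

Answer: never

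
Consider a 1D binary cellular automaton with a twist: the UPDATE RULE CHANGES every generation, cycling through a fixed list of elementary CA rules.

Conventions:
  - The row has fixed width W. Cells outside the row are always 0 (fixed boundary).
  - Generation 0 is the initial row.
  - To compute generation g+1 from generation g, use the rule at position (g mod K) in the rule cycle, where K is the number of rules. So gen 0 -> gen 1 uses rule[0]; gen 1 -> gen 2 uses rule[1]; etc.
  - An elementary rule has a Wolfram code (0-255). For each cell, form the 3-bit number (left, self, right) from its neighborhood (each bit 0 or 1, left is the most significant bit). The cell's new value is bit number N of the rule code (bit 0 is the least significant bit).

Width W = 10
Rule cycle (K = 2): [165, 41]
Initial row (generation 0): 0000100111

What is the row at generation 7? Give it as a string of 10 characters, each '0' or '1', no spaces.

Answer: 1011110010

Derivation:
Gen 0: 0000100111
Gen 1 (rule 165): 1110100010
Gen 2 (rule 41): 1001001000
Gen 3 (rule 165): 1001001011
Gen 4 (rule 41): 0000000110
Gen 5 (rule 165): 1111110000
Gen 6 (rule 41): 1000000111
Gen 7 (rule 165): 1011110010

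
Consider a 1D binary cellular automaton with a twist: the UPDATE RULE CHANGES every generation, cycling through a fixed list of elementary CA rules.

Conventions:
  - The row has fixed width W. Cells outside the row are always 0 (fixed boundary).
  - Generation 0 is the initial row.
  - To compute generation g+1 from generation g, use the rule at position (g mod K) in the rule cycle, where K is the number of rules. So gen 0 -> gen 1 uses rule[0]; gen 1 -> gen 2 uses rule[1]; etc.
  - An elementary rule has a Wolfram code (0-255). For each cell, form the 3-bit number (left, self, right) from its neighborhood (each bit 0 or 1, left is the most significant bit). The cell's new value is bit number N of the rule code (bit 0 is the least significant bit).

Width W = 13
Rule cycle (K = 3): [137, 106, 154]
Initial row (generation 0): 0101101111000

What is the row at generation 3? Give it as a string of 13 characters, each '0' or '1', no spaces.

Gen 0: 0101101111000
Gen 1 (rule 137): 0001001110011
Gen 2 (rule 106): 0010011010111
Gen 3 (rule 154): 0101110000110

Answer: 0101110000110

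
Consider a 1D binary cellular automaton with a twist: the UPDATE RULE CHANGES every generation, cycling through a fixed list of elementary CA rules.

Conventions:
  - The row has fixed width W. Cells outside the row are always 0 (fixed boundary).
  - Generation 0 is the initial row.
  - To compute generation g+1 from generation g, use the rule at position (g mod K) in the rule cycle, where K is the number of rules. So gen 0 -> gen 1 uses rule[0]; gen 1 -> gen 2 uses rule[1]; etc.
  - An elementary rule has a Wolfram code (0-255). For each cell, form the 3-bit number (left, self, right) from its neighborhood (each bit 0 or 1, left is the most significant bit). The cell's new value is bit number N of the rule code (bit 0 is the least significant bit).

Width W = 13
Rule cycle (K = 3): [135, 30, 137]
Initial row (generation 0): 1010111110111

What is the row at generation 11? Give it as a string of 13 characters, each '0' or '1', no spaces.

Answer: 1001111110000

Derivation:
Gen 0: 1010111110111
Gen 1 (rule 135): 1010011100010
Gen 2 (rule 30): 1011110010111
Gen 3 (rule 137): 0011100000110
Gen 4 (rule 135): 1101001111000
Gen 5 (rule 30): 1001111000100
Gen 6 (rule 137): 0001110010001
Gen 7 (rule 135): 1110100110111
Gen 8 (rule 30): 1000111100100
Gen 9 (rule 137): 0010111000001
Gen 10 (rule 135): 1110010011111
Gen 11 (rule 30): 1001111110000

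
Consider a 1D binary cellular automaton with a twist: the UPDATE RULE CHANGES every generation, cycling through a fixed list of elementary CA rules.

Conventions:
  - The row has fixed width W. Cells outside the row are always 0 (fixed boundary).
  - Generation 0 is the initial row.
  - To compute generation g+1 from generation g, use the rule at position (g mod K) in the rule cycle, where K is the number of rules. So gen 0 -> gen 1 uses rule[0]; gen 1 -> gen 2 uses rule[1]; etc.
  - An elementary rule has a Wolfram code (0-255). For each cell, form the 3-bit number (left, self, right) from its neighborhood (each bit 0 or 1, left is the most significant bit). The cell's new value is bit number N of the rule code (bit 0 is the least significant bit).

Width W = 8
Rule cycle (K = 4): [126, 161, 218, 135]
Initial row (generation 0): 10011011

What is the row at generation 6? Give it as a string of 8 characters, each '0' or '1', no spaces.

Answer: 00011000

Derivation:
Gen 0: 10011011
Gen 1 (rule 126): 11111111
Gen 2 (rule 161): 01111110
Gen 3 (rule 218): 11111111
Gen 4 (rule 135): 01111110
Gen 5 (rule 126): 11000011
Gen 6 (rule 161): 00011000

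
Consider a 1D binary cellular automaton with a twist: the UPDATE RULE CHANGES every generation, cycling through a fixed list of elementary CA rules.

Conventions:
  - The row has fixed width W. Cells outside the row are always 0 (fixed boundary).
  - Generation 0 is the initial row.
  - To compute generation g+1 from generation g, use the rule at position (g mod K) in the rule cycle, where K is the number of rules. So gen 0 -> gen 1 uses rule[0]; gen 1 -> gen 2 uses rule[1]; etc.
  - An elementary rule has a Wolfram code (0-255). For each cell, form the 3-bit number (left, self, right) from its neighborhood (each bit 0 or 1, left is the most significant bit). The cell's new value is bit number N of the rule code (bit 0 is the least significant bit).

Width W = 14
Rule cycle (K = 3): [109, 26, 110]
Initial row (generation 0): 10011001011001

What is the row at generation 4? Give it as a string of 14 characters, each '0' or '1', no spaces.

Answer: 11110111001010

Derivation:
Gen 0: 10011001011001
Gen 1 (rule 109): 10011001111001
Gen 2 (rule 26): 01110111000110
Gen 3 (rule 110): 11011101001110
Gen 4 (rule 109): 11110111001010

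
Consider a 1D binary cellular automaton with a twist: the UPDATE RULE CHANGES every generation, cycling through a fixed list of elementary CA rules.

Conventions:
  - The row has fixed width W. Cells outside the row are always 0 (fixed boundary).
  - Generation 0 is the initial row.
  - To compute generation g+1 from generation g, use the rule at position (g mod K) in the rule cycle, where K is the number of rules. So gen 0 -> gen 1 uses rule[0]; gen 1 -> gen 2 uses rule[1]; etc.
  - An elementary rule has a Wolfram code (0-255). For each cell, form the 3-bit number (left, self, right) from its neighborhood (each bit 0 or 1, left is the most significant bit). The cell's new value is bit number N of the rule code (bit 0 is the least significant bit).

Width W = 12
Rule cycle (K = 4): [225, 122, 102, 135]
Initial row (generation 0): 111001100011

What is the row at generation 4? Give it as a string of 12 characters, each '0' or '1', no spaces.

Gen 0: 111001100011
Gen 1 (rule 225): 011000101001
Gen 2 (rule 122): 111101010110
Gen 3 (rule 102): 000111111010
Gen 4 (rule 135): 111011110010

Answer: 111011110010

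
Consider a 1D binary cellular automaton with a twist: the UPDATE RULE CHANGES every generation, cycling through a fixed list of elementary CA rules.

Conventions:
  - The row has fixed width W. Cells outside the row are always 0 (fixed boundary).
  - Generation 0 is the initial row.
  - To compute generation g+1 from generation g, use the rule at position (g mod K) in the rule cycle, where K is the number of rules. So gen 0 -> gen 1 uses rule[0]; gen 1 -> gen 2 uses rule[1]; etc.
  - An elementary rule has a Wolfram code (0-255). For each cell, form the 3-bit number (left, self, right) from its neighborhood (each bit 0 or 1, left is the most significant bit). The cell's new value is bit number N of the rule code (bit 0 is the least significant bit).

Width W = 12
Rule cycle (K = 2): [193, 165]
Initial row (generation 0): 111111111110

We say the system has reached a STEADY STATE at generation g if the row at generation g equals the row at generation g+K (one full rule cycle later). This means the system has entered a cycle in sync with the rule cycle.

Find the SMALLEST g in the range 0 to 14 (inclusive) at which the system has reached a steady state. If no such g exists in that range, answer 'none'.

Answer: none

Derivation:
Gen 0: 111111111110
Gen 1 (rule 193): 011111111110
Gen 2 (rule 165): 001111111100
Gen 3 (rule 193): 100111111101
Gen 4 (rule 165): 100011111011
Gen 5 (rule 193): 001001111001
Gen 6 (rule 165): 101000110001
Gen 7 (rule 193): 000010010100
Gen 8 (rule 165): 111010011101
Gen 9 (rule 193): 011000001100
Gen 10 (rule 165): 000011100001
Gen 11 (rule 193): 111001101100
Gen 12 (rule 165): 010000010001
Gen 13 (rule 193): 000111000100
Gen 14 (rule 165): 110010010101
Gen 15 (rule 193): 010000000000
Gen 16 (rule 165): 010111111111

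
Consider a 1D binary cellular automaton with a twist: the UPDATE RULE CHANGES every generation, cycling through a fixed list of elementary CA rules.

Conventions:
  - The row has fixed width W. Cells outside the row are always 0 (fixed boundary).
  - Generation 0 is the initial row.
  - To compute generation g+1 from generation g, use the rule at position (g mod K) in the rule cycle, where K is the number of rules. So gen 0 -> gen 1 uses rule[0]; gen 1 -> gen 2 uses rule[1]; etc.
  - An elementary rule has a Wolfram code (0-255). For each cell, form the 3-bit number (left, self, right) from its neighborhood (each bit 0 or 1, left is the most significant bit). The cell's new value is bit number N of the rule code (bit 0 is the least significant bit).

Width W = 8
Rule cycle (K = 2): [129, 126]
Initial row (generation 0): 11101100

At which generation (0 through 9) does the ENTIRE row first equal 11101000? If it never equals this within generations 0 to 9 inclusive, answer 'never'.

Answer: never

Derivation:
Gen 0: 11101100
Gen 1 (rule 129): 01000001
Gen 2 (rule 126): 11100011
Gen 3 (rule 129): 01001000
Gen 4 (rule 126): 11111100
Gen 5 (rule 129): 01111001
Gen 6 (rule 126): 11001111
Gen 7 (rule 129): 00000110
Gen 8 (rule 126): 00001111
Gen 9 (rule 129): 11100110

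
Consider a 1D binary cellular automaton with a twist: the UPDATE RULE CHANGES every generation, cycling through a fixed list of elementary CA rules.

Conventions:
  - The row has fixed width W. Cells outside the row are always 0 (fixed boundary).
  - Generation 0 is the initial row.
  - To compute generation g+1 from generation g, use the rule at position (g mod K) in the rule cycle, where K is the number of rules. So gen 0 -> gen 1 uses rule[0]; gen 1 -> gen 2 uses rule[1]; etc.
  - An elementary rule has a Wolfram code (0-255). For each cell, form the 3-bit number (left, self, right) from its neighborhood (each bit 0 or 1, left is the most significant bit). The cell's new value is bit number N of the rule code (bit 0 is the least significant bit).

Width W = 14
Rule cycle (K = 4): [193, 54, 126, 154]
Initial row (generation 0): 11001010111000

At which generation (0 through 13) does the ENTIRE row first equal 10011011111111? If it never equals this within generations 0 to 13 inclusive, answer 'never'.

Gen 0: 11001010111000
Gen 1 (rule 193): 01000000011011
Gen 2 (rule 54): 11100000100100
Gen 3 (rule 126): 10110001111110
Gen 4 (rule 154): 00101011111101
Gen 5 (rule 193): 10000001111100
Gen 6 (rule 54): 11000010000010
Gen 7 (rule 126): 11100111000111
Gen 8 (rule 154): 11011110101110
Gen 9 (rule 193): 01001110000110
Gen 10 (rule 54): 11110001001001
Gen 11 (rule 126): 10011011111111
Gen 12 (rule 154): 01110011111110
Gen 13 (rule 193): 00110001111110

Answer: 11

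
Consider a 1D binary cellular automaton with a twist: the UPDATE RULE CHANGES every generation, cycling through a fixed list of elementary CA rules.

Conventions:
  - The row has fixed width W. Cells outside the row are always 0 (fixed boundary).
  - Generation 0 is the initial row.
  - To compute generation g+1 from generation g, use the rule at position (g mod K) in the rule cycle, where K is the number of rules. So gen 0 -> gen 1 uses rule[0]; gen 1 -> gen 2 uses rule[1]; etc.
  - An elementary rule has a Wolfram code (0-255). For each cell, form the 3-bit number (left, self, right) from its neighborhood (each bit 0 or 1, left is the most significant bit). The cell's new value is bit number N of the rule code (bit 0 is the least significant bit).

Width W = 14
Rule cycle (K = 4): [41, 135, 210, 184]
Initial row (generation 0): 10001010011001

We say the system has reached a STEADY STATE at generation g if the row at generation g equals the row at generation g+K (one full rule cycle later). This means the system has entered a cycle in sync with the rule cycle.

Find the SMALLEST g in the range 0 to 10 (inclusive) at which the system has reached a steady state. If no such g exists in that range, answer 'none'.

Gen 0: 10001010011001
Gen 1 (rule 41): 00100100010000
Gen 2 (rule 135): 11101101110111
Gen 3 (rule 210): 01100100110011
Gen 4 (rule 184): 01010010101010
Gen 5 (rule 41): 00100001010100
Gen 6 (rule 135): 11101111010101
Gen 7 (rule 210): 01100111000000
Gen 8 (rule 184): 01010110100000
Gen 9 (rule 41): 00101101001111
Gen 10 (rule 135): 11100001010110
Gen 11 (rule 210): 01110010000011
Gen 12 (rule 184): 01101001000010
Gen 13 (rule 41): 01010000011000
Gen 14 (rule 135): 11010111100011

Answer: none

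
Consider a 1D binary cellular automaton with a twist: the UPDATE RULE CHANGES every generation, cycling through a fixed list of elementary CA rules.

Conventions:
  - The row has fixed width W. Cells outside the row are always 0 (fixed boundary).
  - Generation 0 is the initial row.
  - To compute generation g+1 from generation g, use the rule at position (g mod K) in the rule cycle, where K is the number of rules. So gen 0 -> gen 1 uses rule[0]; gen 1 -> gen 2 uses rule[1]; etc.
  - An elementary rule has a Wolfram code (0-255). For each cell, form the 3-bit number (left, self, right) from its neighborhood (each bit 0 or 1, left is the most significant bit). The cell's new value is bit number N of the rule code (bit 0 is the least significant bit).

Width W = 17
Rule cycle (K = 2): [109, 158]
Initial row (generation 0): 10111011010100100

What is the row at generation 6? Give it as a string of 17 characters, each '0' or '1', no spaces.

Gen 0: 10111011010100100
Gen 1 (rule 109): 11101111111100101
Gen 2 (rule 158): 11001111111011101
Gen 3 (rule 109): 11001000001110111
Gen 4 (rule 158): 10111100011100110
Gen 5 (rule 109): 11100101010100110
Gen 6 (rule 158): 11011101010111101

Answer: 11011101010111101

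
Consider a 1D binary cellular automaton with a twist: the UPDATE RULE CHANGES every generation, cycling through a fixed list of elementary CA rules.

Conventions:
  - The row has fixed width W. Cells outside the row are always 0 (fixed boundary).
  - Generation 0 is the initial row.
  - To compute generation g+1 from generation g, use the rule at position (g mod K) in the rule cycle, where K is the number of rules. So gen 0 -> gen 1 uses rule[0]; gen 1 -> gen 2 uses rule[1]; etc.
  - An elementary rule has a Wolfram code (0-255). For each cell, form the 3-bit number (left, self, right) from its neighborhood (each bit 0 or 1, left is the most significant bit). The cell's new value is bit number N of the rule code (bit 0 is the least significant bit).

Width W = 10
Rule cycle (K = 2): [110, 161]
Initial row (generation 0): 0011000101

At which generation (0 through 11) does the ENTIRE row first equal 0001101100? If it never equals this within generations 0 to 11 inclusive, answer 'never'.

Gen 0: 0011000101
Gen 1 (rule 110): 0111001111
Gen 2 (rule 161): 0010000110
Gen 3 (rule 110): 0110001110
Gen 4 (rule 161): 0000100100
Gen 5 (rule 110): 0001101100
Gen 6 (rule 161): 1100010001
Gen 7 (rule 110): 1100110011
Gen 8 (rule 161): 0000000000
Gen 9 (rule 110): 0000000000
Gen 10 (rule 161): 1111111111
Gen 11 (rule 110): 1000000001

Answer: 5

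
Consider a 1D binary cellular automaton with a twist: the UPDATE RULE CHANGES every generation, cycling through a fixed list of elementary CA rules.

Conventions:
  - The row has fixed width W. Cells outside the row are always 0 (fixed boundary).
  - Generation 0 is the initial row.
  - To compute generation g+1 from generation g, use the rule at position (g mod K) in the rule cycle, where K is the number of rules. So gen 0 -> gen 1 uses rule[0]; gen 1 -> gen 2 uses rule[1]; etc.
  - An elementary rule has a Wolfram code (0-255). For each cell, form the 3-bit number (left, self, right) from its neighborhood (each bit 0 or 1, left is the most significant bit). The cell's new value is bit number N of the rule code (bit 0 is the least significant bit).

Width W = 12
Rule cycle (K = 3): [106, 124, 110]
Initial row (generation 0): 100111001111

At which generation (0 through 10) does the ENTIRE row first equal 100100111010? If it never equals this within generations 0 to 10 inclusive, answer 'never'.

Answer: 7

Derivation:
Gen 0: 100111001111
Gen 1 (rule 106): 001101011001
Gen 2 (rule 124): 001111111101
Gen 3 (rule 110): 011000000111
Gen 4 (rule 106): 111000001101
Gen 5 (rule 124): 101100001111
Gen 6 (rule 110): 111100011001
Gen 7 (rule 106): 100100111010
Gen 8 (rule 124): 110110101111
Gen 9 (rule 110): 111111111001
Gen 10 (rule 106): 100000001010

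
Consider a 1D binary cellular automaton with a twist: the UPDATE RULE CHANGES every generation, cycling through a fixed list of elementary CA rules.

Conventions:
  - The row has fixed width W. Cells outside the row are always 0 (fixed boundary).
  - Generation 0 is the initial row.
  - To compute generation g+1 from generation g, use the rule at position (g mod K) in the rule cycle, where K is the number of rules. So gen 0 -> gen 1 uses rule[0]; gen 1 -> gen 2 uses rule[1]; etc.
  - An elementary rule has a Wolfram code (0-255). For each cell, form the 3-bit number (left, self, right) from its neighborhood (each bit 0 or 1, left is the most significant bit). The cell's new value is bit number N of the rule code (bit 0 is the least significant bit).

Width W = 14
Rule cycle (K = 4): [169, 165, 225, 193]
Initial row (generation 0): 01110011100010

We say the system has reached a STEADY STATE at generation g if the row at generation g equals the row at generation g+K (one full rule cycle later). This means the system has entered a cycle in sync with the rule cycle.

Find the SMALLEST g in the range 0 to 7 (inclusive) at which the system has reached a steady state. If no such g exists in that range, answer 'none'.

Answer: none

Derivation:
Gen 0: 01110011100010
Gen 1 (rule 169): 01100011001000
Gen 2 (rule 165): 00001000001011
Gen 3 (rule 225): 11100011100101
Gen 4 (rule 193): 01101001100000
Gen 5 (rule 169): 01010001001111
Gen 6 (rule 165): 01110101000110
Gen 7 (rule 225): 00111010010010
Gen 8 (rule 193): 10011000000000
Gen 9 (rule 169): 00010011111111
Gen 10 (rule 165): 11010001111110
Gen 11 (rule 225): 01100100111110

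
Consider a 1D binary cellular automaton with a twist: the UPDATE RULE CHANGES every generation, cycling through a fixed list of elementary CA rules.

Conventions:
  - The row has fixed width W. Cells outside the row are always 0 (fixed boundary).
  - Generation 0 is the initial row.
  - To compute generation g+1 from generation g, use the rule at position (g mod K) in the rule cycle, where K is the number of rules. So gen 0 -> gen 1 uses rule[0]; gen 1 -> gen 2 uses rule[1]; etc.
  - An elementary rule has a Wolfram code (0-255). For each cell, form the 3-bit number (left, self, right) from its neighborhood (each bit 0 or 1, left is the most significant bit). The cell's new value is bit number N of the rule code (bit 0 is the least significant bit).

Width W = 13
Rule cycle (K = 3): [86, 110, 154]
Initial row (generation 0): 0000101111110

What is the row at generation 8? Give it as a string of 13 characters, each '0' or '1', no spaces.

Answer: 1100001101111

Derivation:
Gen 0: 0000101111110
Gen 1 (rule 86): 0001100000011
Gen 2 (rule 110): 0011100000111
Gen 3 (rule 154): 0111010001110
Gen 4 (rule 86): 1001011010011
Gen 5 (rule 110): 1011111110111
Gen 6 (rule 154): 0011111100110
Gen 7 (rule 86): 0100000111011
Gen 8 (rule 110): 1100001101111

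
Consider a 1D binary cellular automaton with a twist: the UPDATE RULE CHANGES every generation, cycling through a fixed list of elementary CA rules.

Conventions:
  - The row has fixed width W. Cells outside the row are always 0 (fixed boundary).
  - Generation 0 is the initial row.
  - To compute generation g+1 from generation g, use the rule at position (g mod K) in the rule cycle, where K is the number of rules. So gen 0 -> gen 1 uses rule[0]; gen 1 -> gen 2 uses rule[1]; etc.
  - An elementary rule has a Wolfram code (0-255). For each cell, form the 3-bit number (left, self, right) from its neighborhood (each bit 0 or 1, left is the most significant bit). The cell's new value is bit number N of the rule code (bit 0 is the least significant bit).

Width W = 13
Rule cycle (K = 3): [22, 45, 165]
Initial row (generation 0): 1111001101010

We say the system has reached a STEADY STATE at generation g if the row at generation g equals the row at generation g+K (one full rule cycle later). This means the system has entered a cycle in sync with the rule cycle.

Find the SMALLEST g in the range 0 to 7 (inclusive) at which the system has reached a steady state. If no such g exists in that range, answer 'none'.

Gen 0: 1111001101010
Gen 1 (rule 22): 0000110001011
Gen 2 (rule 45): 1110100101110
Gen 3 (rule 165): 0101100110100
Gen 4 (rule 22): 1100011000110
Gen 5 (rule 45): 1001010010100
Gen 6 (rule 165): 1001110011101
Gen 7 (rule 22): 1110001100001
Gen 8 (rule 45): 1000101001101
Gen 9 (rule 165): 1010111000011
Gen 10 (rule 22): 1010000100100

Answer: none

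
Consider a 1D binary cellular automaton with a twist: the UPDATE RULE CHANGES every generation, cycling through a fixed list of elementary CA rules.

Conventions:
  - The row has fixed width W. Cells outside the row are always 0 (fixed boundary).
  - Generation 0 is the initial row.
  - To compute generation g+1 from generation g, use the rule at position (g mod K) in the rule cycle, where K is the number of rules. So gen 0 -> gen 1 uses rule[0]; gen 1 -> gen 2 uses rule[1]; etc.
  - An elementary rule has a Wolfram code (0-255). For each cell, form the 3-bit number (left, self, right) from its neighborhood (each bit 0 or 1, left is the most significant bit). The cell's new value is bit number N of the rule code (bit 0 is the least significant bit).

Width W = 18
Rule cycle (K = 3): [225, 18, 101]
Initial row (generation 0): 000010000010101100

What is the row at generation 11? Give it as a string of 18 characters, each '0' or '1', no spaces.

Answer: 100000010010000000

Derivation:
Gen 0: 000010000010101100
Gen 1 (rule 225): 111000111001010101
Gen 2 (rule 18): 000101000110000000
Gen 3 (rule 101): 110111010010111111
Gen 4 (rule 225): 011011100001011111
Gen 5 (rule 18): 100000010010000000
Gen 6 (rule 101): 101111010010111111
Gen 7 (rule 225): 010111100001011111
Gen 8 (rule 18): 100000010010000000
Gen 9 (rule 101): 101111010010111111
Gen 10 (rule 225): 010111100001011111
Gen 11 (rule 18): 100000010010000000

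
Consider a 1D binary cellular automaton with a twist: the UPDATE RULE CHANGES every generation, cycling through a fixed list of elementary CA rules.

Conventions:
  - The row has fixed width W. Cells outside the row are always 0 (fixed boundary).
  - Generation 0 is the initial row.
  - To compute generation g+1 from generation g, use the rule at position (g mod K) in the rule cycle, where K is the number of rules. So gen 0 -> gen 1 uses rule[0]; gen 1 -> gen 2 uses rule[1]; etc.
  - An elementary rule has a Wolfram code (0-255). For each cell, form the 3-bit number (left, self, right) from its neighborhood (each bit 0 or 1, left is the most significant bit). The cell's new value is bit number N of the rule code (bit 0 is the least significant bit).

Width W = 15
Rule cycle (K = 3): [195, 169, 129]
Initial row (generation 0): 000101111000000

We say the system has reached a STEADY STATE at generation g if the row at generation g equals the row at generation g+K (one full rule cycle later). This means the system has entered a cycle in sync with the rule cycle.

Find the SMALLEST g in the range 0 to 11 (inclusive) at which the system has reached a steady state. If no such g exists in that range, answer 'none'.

Answer: none

Derivation:
Gen 0: 000101111000000
Gen 1 (rule 195): 111000111011111
Gen 2 (rule 169): 110010110111110
Gen 3 (rule 129): 000000000011100
Gen 4 (rule 195): 111111111101101
Gen 5 (rule 169): 111111111011010
Gen 6 (rule 129): 011111110000000
Gen 7 (rule 195): 101111110111111
Gen 8 (rule 169): 011111101111110
Gen 9 (rule 129): 001111000111100
Gen 10 (rule 195): 110111011011101
Gen 11 (rule 169): 101110110111010
Gen 12 (rule 129): 000100000010000
Gen 13 (rule 195): 111001111100111
Gen 14 (rule 169): 110001111000110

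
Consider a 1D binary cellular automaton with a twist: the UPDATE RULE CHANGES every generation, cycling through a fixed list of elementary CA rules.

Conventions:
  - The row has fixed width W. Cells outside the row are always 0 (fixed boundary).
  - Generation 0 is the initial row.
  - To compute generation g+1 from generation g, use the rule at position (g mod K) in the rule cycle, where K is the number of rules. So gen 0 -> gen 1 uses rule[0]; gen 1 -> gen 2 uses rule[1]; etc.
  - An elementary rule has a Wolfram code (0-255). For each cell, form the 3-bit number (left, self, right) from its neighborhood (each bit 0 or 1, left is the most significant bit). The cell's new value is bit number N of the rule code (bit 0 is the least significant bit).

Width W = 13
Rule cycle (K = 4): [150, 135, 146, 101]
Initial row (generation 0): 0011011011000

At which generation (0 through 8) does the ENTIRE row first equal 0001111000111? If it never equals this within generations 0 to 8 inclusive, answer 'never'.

Answer: never

Derivation:
Gen 0: 0011011011000
Gen 1 (rule 150): 0100000000100
Gen 2 (rule 135): 1101111111101
Gen 3 (rule 146): 0000111111000
Gen 4 (rule 101): 1110000001011
Gen 5 (rule 150): 0101000011000
Gen 6 (rule 135): 1101011100011
Gen 7 (rule 146): 0000001010100
Gen 8 (rule 101): 1111101111101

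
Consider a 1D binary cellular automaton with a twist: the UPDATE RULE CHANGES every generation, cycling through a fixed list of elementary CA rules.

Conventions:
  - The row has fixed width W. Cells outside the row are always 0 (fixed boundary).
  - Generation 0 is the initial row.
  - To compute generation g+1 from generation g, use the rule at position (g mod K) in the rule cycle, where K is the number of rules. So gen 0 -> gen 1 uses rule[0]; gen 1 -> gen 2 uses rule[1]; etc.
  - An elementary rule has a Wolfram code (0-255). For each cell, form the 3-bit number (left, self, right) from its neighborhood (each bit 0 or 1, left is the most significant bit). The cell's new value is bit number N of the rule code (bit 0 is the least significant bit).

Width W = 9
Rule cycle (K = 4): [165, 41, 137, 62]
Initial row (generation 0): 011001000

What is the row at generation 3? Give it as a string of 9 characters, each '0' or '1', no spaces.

Gen 0: 011001000
Gen 1 (rule 165): 000001011
Gen 2 (rule 41): 111100110
Gen 3 (rule 137): 111000100

Answer: 111000100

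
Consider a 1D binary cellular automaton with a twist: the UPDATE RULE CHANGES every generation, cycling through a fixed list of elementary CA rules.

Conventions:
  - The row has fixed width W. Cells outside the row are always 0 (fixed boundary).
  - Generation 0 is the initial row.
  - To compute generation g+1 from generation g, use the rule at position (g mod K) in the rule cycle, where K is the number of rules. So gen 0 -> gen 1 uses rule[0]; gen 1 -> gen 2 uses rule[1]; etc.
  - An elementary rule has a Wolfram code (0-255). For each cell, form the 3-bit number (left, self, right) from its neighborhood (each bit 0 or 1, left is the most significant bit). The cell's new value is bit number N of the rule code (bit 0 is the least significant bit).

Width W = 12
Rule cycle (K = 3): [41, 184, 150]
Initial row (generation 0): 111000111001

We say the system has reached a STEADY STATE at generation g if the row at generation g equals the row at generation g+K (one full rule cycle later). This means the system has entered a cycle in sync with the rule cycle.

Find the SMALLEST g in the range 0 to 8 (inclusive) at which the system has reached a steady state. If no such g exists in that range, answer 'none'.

Gen 0: 111000111001
Gen 1 (rule 41): 100010100000
Gen 2 (rule 184): 010001010000
Gen 3 (rule 150): 111011011000
Gen 4 (rule 41): 100110110011
Gen 5 (rule 184): 010101101010
Gen 6 (rule 150): 110100001011
Gen 7 (rule 41): 101001100110
Gen 8 (rule 184): 010101010101
Gen 9 (rule 150): 110101010101
Gen 10 (rule 41): 101010101010
Gen 11 (rule 184): 010101010101

Answer: 8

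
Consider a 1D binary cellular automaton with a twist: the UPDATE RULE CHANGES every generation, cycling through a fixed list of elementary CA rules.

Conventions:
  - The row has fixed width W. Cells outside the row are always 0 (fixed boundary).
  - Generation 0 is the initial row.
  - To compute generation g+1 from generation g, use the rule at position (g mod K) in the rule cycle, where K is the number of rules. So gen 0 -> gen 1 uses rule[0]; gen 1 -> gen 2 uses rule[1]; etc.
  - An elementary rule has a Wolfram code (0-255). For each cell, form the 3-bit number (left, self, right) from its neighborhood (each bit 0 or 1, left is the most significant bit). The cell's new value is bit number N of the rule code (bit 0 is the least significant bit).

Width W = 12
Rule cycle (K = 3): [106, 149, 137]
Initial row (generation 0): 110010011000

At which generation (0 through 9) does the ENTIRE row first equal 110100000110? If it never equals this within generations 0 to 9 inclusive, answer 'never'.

Gen 0: 110010011000
Gen 1 (rule 106): 110100111000
Gen 2 (rule 149): 000110010111
Gen 3 (rule 137): 110100000110
Gen 4 (rule 106): 111000001110
Gen 5 (rule 149): 010111100101
Gen 6 (rule 137): 000111000000
Gen 7 (rule 106): 001101000000
Gen 8 (rule 149): 100001111111
Gen 9 (rule 137): 001101111110

Answer: 3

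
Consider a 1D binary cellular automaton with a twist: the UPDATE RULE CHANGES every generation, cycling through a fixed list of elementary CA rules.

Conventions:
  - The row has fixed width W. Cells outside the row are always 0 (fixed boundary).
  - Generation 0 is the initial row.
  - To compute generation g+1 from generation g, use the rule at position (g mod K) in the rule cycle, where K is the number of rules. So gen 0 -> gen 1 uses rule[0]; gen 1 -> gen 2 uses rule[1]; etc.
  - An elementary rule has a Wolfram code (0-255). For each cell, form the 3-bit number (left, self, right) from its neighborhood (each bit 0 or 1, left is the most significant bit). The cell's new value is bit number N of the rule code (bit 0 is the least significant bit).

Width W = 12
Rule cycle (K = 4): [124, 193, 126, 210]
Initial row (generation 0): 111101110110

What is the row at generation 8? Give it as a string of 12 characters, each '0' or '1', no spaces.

Answer: 011111100111

Derivation:
Gen 0: 111101110110
Gen 1 (rule 124): 100111011111
Gen 2 (rule 193): 000011001111
Gen 3 (rule 126): 000111111001
Gen 4 (rule 210): 001011111110
Gen 5 (rule 124): 001110000011
Gen 6 (rule 193): 100110111001
Gen 7 (rule 126): 111111101111
Gen 8 (rule 210): 011111100111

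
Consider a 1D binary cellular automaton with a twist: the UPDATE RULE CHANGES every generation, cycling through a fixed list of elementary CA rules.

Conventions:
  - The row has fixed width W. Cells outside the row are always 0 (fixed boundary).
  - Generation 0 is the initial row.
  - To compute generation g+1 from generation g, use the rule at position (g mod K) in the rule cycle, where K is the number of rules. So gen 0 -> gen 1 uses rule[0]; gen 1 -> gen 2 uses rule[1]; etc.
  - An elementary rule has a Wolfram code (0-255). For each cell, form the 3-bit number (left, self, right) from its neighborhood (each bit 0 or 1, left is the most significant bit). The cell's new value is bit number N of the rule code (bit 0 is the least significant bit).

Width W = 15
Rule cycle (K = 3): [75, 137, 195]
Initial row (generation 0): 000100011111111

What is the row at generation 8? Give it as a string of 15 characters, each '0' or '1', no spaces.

Answer: 000000010000000

Derivation:
Gen 0: 000100011111111
Gen 1 (rule 75): 111001110000001
Gen 2 (rule 137): 110001100111100
Gen 3 (rule 195): 010110101011101
Gen 4 (rule 75): 100110000010100
Gen 5 (rule 137): 000100111000001
Gen 6 (rule 195): 111001011011110
Gen 7 (rule 75): 101010011010010
Gen 8 (rule 137): 000000010000000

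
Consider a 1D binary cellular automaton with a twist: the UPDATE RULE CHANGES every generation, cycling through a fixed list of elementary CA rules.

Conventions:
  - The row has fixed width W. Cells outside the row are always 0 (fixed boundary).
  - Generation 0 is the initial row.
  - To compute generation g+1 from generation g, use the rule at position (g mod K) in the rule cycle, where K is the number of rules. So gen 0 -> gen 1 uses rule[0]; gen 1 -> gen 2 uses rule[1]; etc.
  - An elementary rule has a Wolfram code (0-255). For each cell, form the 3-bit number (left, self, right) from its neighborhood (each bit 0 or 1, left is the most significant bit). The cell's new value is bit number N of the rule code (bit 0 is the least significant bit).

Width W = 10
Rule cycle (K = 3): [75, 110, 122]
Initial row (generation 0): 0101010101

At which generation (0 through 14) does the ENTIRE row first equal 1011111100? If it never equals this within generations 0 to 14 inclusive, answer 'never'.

Answer: 14

Derivation:
Gen 0: 0101010101
Gen 1 (rule 75): 1000000000
Gen 2 (rule 110): 1000000000
Gen 3 (rule 122): 0100000000
Gen 4 (rule 75): 1001111111
Gen 5 (rule 110): 1011000001
Gen 6 (rule 122): 0111100010
Gen 7 (rule 75): 1100101100
Gen 8 (rule 110): 1101111100
Gen 9 (rule 122): 1111000110
Gen 10 (rule 75): 1001011110
Gen 11 (rule 110): 1011110010
Gen 12 (rule 122): 0110011101
Gen 13 (rule 75): 1110110100
Gen 14 (rule 110): 1011111100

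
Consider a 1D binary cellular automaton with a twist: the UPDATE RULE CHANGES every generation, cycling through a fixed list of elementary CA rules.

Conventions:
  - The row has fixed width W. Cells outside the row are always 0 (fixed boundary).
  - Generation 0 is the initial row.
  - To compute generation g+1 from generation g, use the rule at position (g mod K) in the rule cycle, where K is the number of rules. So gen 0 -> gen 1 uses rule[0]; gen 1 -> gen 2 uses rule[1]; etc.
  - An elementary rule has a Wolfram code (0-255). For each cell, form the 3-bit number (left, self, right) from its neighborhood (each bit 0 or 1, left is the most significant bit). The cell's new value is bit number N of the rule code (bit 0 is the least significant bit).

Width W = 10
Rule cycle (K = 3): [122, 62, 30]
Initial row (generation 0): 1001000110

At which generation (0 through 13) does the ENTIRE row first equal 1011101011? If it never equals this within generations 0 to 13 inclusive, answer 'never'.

Answer: never

Derivation:
Gen 0: 1001000110
Gen 1 (rule 122): 0110101111
Gen 2 (rule 62): 1101111000
Gen 3 (rule 30): 1001000100
Gen 4 (rule 122): 0110101010
Gen 5 (rule 62): 1101111111
Gen 6 (rule 30): 1001000000
Gen 7 (rule 122): 0110100000
Gen 8 (rule 62): 1101110000
Gen 9 (rule 30): 1001001000
Gen 10 (rule 122): 0110110100
Gen 11 (rule 62): 1101101110
Gen 12 (rule 30): 1001001001
Gen 13 (rule 122): 0110110110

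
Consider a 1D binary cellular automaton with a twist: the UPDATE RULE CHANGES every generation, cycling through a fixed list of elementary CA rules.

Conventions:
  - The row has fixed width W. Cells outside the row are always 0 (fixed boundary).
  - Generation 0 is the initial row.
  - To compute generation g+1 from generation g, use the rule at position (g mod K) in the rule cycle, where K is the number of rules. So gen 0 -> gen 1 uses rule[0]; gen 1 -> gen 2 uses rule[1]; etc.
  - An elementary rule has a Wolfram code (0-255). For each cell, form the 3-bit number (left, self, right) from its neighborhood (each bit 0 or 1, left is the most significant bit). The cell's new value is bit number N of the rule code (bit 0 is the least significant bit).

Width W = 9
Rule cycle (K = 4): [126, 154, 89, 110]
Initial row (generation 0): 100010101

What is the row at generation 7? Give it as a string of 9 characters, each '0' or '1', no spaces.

Gen 0: 100010101
Gen 1 (rule 126): 110111111
Gen 2 (rule 154): 100111110
Gen 3 (rule 89): 010100011
Gen 4 (rule 110): 111100111
Gen 5 (rule 126): 100111101
Gen 6 (rule 154): 011111000
Gen 7 (rule 89): 010001111

Answer: 010001111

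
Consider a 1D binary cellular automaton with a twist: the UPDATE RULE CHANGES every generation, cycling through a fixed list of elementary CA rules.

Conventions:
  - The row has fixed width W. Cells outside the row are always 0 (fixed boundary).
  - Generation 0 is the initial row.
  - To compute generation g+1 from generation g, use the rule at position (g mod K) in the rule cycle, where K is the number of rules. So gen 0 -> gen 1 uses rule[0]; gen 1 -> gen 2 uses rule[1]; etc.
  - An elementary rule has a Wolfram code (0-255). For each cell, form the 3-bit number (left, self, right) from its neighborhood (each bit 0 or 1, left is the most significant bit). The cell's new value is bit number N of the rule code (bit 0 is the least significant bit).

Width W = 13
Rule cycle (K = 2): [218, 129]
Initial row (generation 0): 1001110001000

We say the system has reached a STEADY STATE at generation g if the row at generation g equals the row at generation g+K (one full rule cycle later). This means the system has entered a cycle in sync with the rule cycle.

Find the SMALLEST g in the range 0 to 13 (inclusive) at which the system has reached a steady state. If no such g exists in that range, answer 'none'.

Answer: 7

Derivation:
Gen 0: 1001110001000
Gen 1 (rule 218): 0111111010100
Gen 2 (rule 129): 0011110000001
Gen 3 (rule 218): 0111111000010
Gen 4 (rule 129): 0011110011000
Gen 5 (rule 218): 0111111111100
Gen 6 (rule 129): 0011111111001
Gen 7 (rule 218): 0111111111110
Gen 8 (rule 129): 0011111111100
Gen 9 (rule 218): 0111111111110
Gen 10 (rule 129): 0011111111100
Gen 11 (rule 218): 0111111111110
Gen 12 (rule 129): 0011111111100
Gen 13 (rule 218): 0111111111110
Gen 14 (rule 129): 0011111111100
Gen 15 (rule 218): 0111111111110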